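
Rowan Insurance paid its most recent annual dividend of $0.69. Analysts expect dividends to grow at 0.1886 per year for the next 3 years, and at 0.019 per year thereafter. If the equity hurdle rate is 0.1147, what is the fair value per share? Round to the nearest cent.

$11.26

Two-stage DDM. Project D₁…D_3 at 0.1886, terminal growth 0.019, discount at r = 0.1147.
D_1 = 0.8201
D_2 = 0.9748
D_3 = 1.1587
Terminal value at t=3: TV = D_4/(r−g) = 1.1807/(0.1147−0.019) = 12.3373
P₀ = 0.8201/(1+0.1147)^1 + 0.9748/(1+0.1147)^2 + 1.1587/(1+0.1147)^3 + 12.3373/(1+0.1147)^3 = 11.2641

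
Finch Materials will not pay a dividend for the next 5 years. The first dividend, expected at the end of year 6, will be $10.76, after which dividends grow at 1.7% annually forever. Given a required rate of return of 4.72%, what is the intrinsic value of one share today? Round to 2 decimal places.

$282.92

Deferred-dividend DDM. At t=5 the remaining stream is a growing perpetuity with first payment D_6 = 10.76.
V_5 = D_6/(r−g) = 10.76/(0.0472−0.017) = 356.2914
P₀ = V_5/(1+r)^5 = 356.2914/(1+0.0472)^5 = 282.9158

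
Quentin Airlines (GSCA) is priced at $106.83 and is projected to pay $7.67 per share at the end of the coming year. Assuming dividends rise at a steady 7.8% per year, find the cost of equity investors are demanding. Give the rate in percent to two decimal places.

Rearranging the constant-growth DDM: r = D₁/P₀ + g.
r = 7.6700 / 106.83 + 0.078 = 0.07180 + 0.078 = 0.14980

14.98%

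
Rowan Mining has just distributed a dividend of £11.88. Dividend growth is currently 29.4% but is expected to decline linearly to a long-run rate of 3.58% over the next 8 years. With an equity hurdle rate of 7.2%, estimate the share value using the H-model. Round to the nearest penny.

£678.87

H-model: P₀ = D₀[(1+g_L) + H(g_S−g_L)]/(r−g_L), with H = 8/2 = 4.
P₀ = 11.88 × [(1+0.0358) + 4×(0.294−0.0358)] / (0.072−0.0358)
   = 11.88 × 2.0686 / 0.0362 = 678.8665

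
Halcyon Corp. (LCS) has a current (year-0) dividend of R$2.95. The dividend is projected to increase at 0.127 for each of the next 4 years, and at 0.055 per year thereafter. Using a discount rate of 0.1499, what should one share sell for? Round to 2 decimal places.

R$41.48

Two-stage DDM. Project D₁…D_4 at 0.127, terminal growth 0.055, discount at r = 0.1499.
D_1 = 3.3247
D_2 = 3.7469
D_3 = 4.2227
D_4 = 4.7590
Terminal value at t=4: TV = D_5/(r−g) = 5.0208/(0.1499−0.055) = 52.9059
P₀ = 3.3247/(1+0.1499)^1 + 3.7469/(1+0.1499)^2 + 4.2227/(1+0.1499)^3 + 4.7590/(1+0.1499)^4 + 52.9059/(1+0.1499)^4 = 41.4837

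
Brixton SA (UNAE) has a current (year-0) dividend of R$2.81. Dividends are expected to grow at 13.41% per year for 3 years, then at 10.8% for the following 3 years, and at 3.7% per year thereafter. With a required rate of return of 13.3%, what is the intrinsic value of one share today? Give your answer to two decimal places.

R$45.00

Three-stage DDM. Project D₁…D_6; terminal Gordon value at t=6 with g = 0.037; discount at r = 0.133.
D_1 = 3.1868
D_2 = 3.6142
D_3 = 4.0988
D_4 = 4.5415
D_5 = 5.0320
D_6 = 5.5754
TV_6 = 5.7817/(0.133−0.037) = 60.2264
P₀ = Σ Dₜ/(1+r)ᵗ + TV_6/(1+r)^6 = 45.0046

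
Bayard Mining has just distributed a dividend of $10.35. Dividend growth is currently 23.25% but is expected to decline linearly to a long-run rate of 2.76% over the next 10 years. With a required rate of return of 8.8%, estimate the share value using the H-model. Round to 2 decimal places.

H-model: P₀ = D₀[(1+g_L) + H(g_S−g_L)]/(r−g_L), with H = 10/2 = 5.
P₀ = 10.35 × [(1+0.0276) + 5×(0.2325−0.0276)] / (0.088−0.0276)
   = 10.35 × 2.0521 / 0.0604 = 351.6430

$351.64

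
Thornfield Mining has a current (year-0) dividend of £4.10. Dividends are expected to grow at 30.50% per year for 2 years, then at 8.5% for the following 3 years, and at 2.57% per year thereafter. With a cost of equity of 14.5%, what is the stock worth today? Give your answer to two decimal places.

Three-stage DDM. Project D₁…D_5; terminal Gordon value at t=5 with g = 0.0257; discount at r = 0.145.
D_1 = 5.3505
D_2 = 6.9824
D_3 = 7.5759
D_4 = 8.2199
D_5 = 8.9185
TV_5 = 9.1478/(0.145−0.0257) = 76.6786
P₀ = Σ Dₜ/(1+r)ᵗ + TV_5/(1+r)^5 = 63.3223

£63.32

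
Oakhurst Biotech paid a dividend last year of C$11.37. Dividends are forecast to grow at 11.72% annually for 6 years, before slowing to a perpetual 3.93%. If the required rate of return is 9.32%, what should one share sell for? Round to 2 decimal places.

C$323.41

Two-stage DDM. Project D₁…D_6 at 0.1172, terminal growth 0.0393, discount at r = 0.0932.
D_1 = 12.7026
D_2 = 14.1913
D_3 = 15.8545
D_4 = 17.7127
D_5 = 19.7886
D_6 = 22.1078
Terminal value at t=6: TV = D_7/(r−g) = 22.9767/(0.0932−0.0393) = 426.2832
P₀ = 12.7026/(1+0.0932)^1 + 14.1913/(1+0.0932)^2 + 15.8545/(1+0.0932)^3 + 17.7127/(1+0.0932)^4 + 19.7886/(1+0.0932)^5 + 22.1078/(1+0.0932)^6 + 426.2832/(1+0.0932)^6 = 323.4051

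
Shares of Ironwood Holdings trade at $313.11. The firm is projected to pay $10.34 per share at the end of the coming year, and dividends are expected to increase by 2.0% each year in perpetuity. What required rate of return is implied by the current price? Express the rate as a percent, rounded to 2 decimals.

5.30%

Rearranging the constant-growth DDM: r = D₁/P₀ + g.
r = 10.3400 / 313.11 + 0.02 = 0.03302 + 0.02 = 0.05302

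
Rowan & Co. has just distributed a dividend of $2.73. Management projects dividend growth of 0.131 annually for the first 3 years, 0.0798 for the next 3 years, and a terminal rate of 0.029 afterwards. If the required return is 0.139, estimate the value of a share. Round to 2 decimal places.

Three-stage DDM. Project D₁…D_6; terminal Gordon value at t=6 with g = 0.029; discount at r = 0.139.
D_1 = 3.0876
D_2 = 3.4921
D_3 = 3.9496
D_4 = 4.2648
D_5 = 4.6051
D_6 = 4.9726
TV_6 = 5.1168/(0.139−0.029) = 46.5161
P₀ = Σ Dₜ/(1+r)ᵗ + TV_6/(1+r)^6 = 36.5931

$36.59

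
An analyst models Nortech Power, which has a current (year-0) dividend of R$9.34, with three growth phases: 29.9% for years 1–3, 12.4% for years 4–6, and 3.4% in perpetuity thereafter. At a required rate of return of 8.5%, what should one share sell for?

R$453.50

Three-stage DDM. Project D₁…D_6; terminal Gordon value at t=6 with g = 0.034; discount at r = 0.085.
D_1 = 12.1327
D_2 = 15.7603
D_3 = 20.4727
D_4 = 23.0113
D_5 = 25.8647
D_6 = 29.0719
TV_6 = 30.0603/(0.085−0.034) = 589.4183
P₀ = Σ Dₜ/(1+r)ᵗ + TV_6/(1+r)^6 = 453.5041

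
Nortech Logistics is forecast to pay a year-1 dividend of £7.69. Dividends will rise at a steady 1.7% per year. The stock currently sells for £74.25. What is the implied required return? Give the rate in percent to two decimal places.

12.06%

Rearranging the constant-growth DDM: r = D₁/P₀ + g.
r = 7.6900 / 74.25 + 0.017 = 0.10357 + 0.017 = 0.12057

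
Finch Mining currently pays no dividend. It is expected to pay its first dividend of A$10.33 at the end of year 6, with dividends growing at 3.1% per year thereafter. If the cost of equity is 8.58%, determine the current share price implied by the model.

Deferred-dividend DDM. At t=5 the remaining stream is a growing perpetuity with first payment D_6 = 10.33.
V_5 = D_6/(r−g) = 10.33/(0.0858−0.031) = 188.5036
P₀ = V_5/(1+r)^5 = 188.5036/(1+0.0858)^5 = 124.9023

A$124.90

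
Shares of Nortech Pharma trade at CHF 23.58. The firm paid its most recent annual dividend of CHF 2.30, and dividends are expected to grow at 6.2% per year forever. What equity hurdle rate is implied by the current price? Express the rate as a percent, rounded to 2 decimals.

Rearranging the constant-growth DDM: r = D₁/P₀ + g.
D₁ = 2.30 × (1 + 0.062) = 2.4426.
r = 2.4426 / 23.58 + 0.062 = 0.10359 + 0.062 = 0.16559

16.56%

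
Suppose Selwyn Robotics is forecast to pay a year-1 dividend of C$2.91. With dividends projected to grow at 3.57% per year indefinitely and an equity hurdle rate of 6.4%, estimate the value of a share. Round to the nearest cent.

Gordon growth model: P₀ = D₁/(r − g), with D₁ = 2.91 given directly.
P₀ = 2.9100 / (0.064 − 0.0357) = 2.9100 / 0.0283 = 102.8269

C$102.83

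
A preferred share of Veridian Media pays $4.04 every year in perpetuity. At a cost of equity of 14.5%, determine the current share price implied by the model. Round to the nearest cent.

Zero-growth DDM (perpetuity): P₀ = D/r = 4.04 / 0.145 = 27.8621

$27.86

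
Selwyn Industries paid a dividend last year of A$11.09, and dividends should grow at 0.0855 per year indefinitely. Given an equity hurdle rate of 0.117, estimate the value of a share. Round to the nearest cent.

A$382.16

Gordon growth model: P₀ = D₁/(r − g). D₁ = 11.09 × (1 + 0.0855) = 12.0382.
P₀ = 12.0382 / (0.117 − 0.0855) = 12.0382 / 0.0315 = 382.1649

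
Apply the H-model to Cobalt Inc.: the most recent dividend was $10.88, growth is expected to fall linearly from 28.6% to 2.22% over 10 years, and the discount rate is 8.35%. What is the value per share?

$415.53

H-model: P₀ = D₀[(1+g_L) + H(g_S−g_L)]/(r−g_L), with H = 10/2 = 5.
P₀ = 10.88 × [(1+0.0222) + 5×(0.286−0.0222)] / (0.0835−0.0222)
   = 10.88 × 2.3412 / 0.0613 = 415.5344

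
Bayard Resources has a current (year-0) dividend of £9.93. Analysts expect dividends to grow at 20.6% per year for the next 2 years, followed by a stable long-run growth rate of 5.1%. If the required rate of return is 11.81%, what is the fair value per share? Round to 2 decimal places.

£203.22

Two-stage DDM. Project D₁…D_2 at 0.206, terminal growth 0.051, discount at r = 0.1181.
D_1 = 11.9756
D_2 = 14.4425
Terminal value at t=2: TV = D_3/(r−g) = 15.1791/(0.1181−0.051) = 226.2164
P₀ = 11.9756/(1+0.1181)^1 + 14.4425/(1+0.1181)^2 + 226.2164/(1+0.1181)^2 = 203.2151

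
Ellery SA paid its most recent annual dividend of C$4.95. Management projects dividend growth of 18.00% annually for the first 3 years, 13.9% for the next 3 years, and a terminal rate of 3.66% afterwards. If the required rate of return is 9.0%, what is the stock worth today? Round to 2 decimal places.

Three-stage DDM. Project D₁…D_6; terminal Gordon value at t=6 with g = 0.0366; discount at r = 0.09.
D_1 = 5.8410
D_2 = 6.8924
D_3 = 8.1330
D_4 = 9.2635
D_5 = 10.5511
D_6 = 12.0177
TV_6 = 12.4576/(0.09−0.0366) = 233.2880
P₀ = Σ Dₜ/(1+r)ᵗ + TV_6/(1+r)^6 = 177.1278

C$177.13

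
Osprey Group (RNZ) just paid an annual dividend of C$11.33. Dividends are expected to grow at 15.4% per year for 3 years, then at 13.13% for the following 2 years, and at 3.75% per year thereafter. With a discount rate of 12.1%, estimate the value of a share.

Three-stage DDM. Project D₁…D_5; terminal Gordon value at t=5 with g = 0.0375; discount at r = 0.121.
D_1 = 13.0748
D_2 = 15.0883
D_3 = 17.4119
D_4 = 19.6981
D_5 = 22.2845
TV_5 = 23.1202/(0.121−0.0375) = 276.8883
P₀ = Σ Dₜ/(1+r)ᵗ + TV_5/(1+r)^5 = 217.5075

C$217.51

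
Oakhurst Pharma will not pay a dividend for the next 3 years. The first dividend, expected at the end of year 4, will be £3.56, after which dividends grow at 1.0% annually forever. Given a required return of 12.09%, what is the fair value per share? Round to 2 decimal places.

Deferred-dividend DDM. At t=3 the remaining stream is a growing perpetuity with first payment D_4 = 3.56.
V_3 = D_4/(r−g) = 3.56/(0.1209−0.01) = 32.1010
P₀ = V_3/(1+r)^3 = 32.1010/(1+0.1209)^3 = 22.7939

£22.79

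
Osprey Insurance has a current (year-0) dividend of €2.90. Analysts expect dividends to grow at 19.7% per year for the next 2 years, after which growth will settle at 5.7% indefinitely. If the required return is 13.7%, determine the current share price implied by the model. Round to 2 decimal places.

Two-stage DDM. Project D₁…D_2 at 0.197, terminal growth 0.057, discount at r = 0.137.
D_1 = 3.4713
D_2 = 4.1551
Terminal value at t=2: TV = D_3/(r−g) = 4.3920/(0.137−0.057) = 54.8999
P₀ = 3.4713/(1+0.137)^1 + 4.1551/(1+0.137)^2 + 54.8999/(1+0.137)^2 = 48.7341

€48.73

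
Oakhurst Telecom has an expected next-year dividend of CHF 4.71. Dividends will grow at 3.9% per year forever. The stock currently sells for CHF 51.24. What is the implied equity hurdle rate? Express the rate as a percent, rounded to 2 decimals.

Rearranging the constant-growth DDM: r = D₁/P₀ + g.
r = 4.7100 / 51.24 + 0.039 = 0.09192 + 0.039 = 0.13092

13.09%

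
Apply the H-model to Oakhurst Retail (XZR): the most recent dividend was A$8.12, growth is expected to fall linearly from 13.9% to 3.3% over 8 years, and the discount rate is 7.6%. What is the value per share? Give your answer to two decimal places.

A$275.14

H-model: P₀ = D₀[(1+g_L) + H(g_S−g_L)]/(r−g_L), with H = 8/2 = 4.
P₀ = 8.12 × [(1+0.033) + 4×(0.139−0.033)] / (0.076−0.033)
   = 8.12 × 1.4570 / 0.043 = 275.1358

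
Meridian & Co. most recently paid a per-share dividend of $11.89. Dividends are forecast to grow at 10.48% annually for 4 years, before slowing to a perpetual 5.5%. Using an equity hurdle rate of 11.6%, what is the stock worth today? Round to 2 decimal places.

$243.89

Two-stage DDM. Project D₁…D_4 at 0.1048, terminal growth 0.055, discount at r = 0.116.
D_1 = 13.1361
D_2 = 14.5127
D_3 = 16.0337
D_4 = 17.7140
Terminal value at t=4: TV = D_5/(r−g) = 18.6883/(0.116−0.055) = 306.3650
P₀ = 13.1361/(1+0.116)^1 + 14.5127/(1+0.116)^2 + 16.0337/(1+0.116)^3 + 17.7140/(1+0.116)^4 + 306.3650/(1+0.116)^4 = 243.8856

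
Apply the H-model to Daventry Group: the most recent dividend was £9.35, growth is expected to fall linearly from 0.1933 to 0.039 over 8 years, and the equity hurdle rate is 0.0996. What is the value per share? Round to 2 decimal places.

H-model: P₀ = D₀[(1+g_L) + H(g_S−g_L)]/(r−g_L), with H = 8/2 = 4.
P₀ = 9.35 × [(1+0.039) + 4×(0.1933−0.039)] / (0.0996−0.039)
   = 9.35 × 1.6562 / 0.0606 = 255.5358

£255.54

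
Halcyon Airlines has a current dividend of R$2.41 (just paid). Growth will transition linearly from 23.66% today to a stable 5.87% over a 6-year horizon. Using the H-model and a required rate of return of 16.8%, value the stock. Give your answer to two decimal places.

R$35.11

H-model: P₀ = D₀[(1+g_L) + H(g_S−g_L)]/(r−g_L), with H = 6/2 = 3.
P₀ = 2.41 × [(1+0.0587) + 3×(0.2366−0.0587)] / (0.168−0.0587)
   = 2.41 × 1.5924 / 0.1093 = 35.1115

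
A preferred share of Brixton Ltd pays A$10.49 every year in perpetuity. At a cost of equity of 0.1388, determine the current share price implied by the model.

A$75.58

Zero-growth DDM (perpetuity): P₀ = D/r = 10.49 / 0.1388 = 75.5764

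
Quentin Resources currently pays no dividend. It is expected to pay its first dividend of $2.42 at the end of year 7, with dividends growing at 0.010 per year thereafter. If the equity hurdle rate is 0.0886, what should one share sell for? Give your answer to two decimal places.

$18.50

Deferred-dividend DDM. At t=6 the remaining stream is a growing perpetuity with first payment D_7 = 2.42.
V_6 = D_7/(r−g) = 2.42/(0.0886−0.01) = 30.7888
P₀ = V_6/(1+r)^6 = 30.7888/(1+0.0886)^6 = 18.5005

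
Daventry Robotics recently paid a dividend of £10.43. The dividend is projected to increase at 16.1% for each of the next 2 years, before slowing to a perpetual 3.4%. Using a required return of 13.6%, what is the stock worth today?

Two-stage DDM. Project D₁…D_2 at 0.161, terminal growth 0.034, discount at r = 0.136.
D_1 = 12.1092
D_2 = 14.0588
Terminal value at t=2: TV = D_3/(r−g) = 14.5368/(0.136−0.034) = 142.5178
P₀ = 12.1092/(1+0.136)^1 + 14.0588/(1+0.136)^2 + 142.5178/(1+0.136)^2 = 131.9901

£131.99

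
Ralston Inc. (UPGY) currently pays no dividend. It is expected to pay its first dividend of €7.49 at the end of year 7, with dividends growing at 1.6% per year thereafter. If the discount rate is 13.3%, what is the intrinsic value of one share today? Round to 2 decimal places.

€30.26

Deferred-dividend DDM. At t=6 the remaining stream is a growing perpetuity with first payment D_7 = 7.49.
V_6 = D_7/(r−g) = 7.49/(0.133−0.016) = 64.0171
P₀ = V_6/(1+r)^6 = 64.0171/(1+0.133)^6 = 30.2633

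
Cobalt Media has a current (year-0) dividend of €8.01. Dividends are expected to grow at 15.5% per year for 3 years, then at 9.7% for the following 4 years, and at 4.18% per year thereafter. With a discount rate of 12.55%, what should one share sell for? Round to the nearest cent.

Three-stage DDM. Project D₁…D_7; terminal Gordon value at t=7 with g = 0.0418; discount at r = 0.1255.
D_1 = 9.2515
D_2 = 10.6855
D_3 = 12.3418
D_4 = 13.5390
D_5 = 14.8522
D_6 = 16.2929
D_7 = 17.8733
TV_7 = 18.6204/(0.1255−0.0418) = 222.4661
P₀ = Σ Dₜ/(1+r)ᵗ + TV_7/(1+r)^7 = 155.0407

€155.04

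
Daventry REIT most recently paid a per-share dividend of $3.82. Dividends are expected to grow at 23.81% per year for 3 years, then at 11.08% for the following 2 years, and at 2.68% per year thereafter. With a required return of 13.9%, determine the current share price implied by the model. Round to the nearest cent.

$65.73

Three-stage DDM. Project D₁…D_5; terminal Gordon value at t=5 with g = 0.0268; discount at r = 0.139.
D_1 = 4.7295
D_2 = 5.8556
D_3 = 7.2499
D_4 = 8.0532
D_5 = 8.9455
TV_5 = 9.1852/(0.139−0.0268) = 81.8644
P₀ = Σ Dₜ/(1+r)ᵗ + TV_5/(1+r)^5 = 65.7285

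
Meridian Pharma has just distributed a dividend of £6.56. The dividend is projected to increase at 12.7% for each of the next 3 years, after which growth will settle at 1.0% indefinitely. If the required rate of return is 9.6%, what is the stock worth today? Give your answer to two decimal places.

£104.58

Two-stage DDM. Project D₁…D_3 at 0.127, terminal growth 0.01, discount at r = 0.096.
D_1 = 7.3931
D_2 = 8.3320
D_3 = 9.3902
Terminal value at t=3: TV = D_4/(r−g) = 9.4841/(0.096−0.01) = 110.2804
P₀ = 7.3931/(1+0.096)^1 + 8.3320/(1+0.096)^2 + 9.3902/(1+0.096)^3 + 110.2804/(1+0.096)^3 = 104.5802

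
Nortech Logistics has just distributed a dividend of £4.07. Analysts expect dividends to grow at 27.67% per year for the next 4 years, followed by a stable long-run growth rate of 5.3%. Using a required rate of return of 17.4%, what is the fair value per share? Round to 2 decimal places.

Two-stage DDM. Project D₁…D_4 at 0.2767, terminal growth 0.053, discount at r = 0.174.
D_1 = 5.1962
D_2 = 6.6339
D_3 = 8.4696
D_4 = 10.8131
Terminal value at t=4: TV = D_5/(r−g) = 11.3862/(0.174−0.053) = 94.1007
P₀ = 5.1962/(1+0.174)^1 + 6.6339/(1+0.174)^2 + 8.4696/(1+0.174)^3 + 10.8131/(1+0.174)^4 + 94.1007/(1+0.174)^4 = 69.7016

£69.70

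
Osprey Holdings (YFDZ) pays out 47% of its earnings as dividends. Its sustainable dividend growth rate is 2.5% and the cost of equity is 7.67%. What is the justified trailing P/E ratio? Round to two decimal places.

Justified trailing P/E = b(1+g)/(r−g) = 0.47×(1+0.025)/(0.0767−0.025) = 9.3182

9.32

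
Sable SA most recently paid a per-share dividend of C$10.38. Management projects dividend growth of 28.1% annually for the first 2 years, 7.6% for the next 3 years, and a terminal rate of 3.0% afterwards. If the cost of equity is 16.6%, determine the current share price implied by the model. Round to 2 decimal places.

Three-stage DDM. Project D₁…D_5; terminal Gordon value at t=5 with g = 0.03; discount at r = 0.166.
D_1 = 13.2968
D_2 = 17.0332
D_3 = 18.3277
D_4 = 19.7206
D_5 = 21.2194
TV_5 = 21.8559/(0.166−0.03) = 160.7055
P₀ = Σ Dₜ/(1+r)ᵗ + TV_5/(1+r)^5 = 130.5738

C$130.57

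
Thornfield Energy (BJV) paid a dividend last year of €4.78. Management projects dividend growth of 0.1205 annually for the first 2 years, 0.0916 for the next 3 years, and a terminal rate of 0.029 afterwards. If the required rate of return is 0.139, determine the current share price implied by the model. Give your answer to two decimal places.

Three-stage DDM. Project D₁…D_5; terminal Gordon value at t=5 with g = 0.029; discount at r = 0.139.
D_1 = 5.3560
D_2 = 6.0014
D_3 = 6.5511
D_4 = 7.1512
D_5 = 7.8062
TV_5 = 8.0326/(0.139−0.029) = 73.0239
P₀ = Σ Dₜ/(1+r)ᵗ + TV_5/(1+r)^5 = 60.1760

€60.18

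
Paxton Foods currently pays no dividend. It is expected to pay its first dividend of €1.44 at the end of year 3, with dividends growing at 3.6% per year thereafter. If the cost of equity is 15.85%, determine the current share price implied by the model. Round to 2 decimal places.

Deferred-dividend DDM. At t=2 the remaining stream is a growing perpetuity with first payment D_3 = 1.44.
V_2 = D_3/(r−g) = 1.44/(0.1585−0.036) = 11.7551
P₀ = V_2/(1+r)^2 = 11.7551/(1+0.1585)^2 = 8.7586

€8.76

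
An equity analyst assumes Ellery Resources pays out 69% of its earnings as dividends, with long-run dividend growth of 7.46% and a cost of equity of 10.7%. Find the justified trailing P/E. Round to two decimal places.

22.89

Justified trailing P/E = b(1+g)/(r−g) = 0.69×(1+0.0746)/(0.107−0.0746) = 22.8850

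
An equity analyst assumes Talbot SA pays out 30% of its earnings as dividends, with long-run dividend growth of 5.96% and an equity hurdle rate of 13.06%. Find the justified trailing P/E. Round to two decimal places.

Justified trailing P/E = b(1+g)/(r−g) = 0.30×(1+0.0596)/(0.1306−0.0596) = 4.4772

4.48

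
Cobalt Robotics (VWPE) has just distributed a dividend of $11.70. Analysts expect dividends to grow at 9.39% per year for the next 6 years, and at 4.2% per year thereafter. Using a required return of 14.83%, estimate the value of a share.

$145.15

Two-stage DDM. Project D₁…D_6 at 0.0939, terminal growth 0.042, discount at r = 0.1483.
D_1 = 12.7986
D_2 = 14.0004
D_3 = 15.3151
D_4 = 16.7531
D_5 = 18.3263
D_6 = 20.0471
Terminal value at t=6: TV = D_7/(r−g) = 20.8891/(0.1483−0.042) = 196.5106
P₀ = 12.7986/(1+0.1483)^1 + 14.0004/(1+0.1483)^2 + 15.3151/(1+0.1483)^3 + 16.7531/(1+0.1483)^4 + 18.3263/(1+0.1483)^5 + 20.0471/(1+0.1483)^6 + 196.5106/(1+0.1483)^6 = 145.1513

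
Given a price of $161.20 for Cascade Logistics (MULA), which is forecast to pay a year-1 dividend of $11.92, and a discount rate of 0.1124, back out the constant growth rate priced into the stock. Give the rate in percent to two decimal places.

From P₀ = D₁/(r − g), the implied growth is g = r − D₁/P₀.
g = 0.1124 − 11.92/161.20 = 0.1124 − 0.07395 = 0.03845

3.85%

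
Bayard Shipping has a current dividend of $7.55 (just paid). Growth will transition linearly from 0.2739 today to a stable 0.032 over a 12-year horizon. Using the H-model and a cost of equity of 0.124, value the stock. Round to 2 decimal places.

$203.80

H-model: P₀ = D₀[(1+g_L) + H(g_S−g_L)]/(r−g_L), with H = 12/2 = 6.
P₀ = 7.55 × [(1+0.032) + 6×(0.2739−0.032)] / (0.124−0.032)
   = 7.55 × 2.4834 / 0.092 = 203.8008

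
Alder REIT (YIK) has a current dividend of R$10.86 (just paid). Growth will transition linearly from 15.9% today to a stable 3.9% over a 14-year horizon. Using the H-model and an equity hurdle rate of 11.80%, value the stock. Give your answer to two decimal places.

H-model: P₀ = D₀[(1+g_L) + H(g_S−g_L)]/(r−g_L), with H = 14/2 = 7.
P₀ = 10.86 × [(1+0.039) + 7×(0.159−0.039)] / (0.118−0.039)
   = 10.86 × 1.8790 / 0.079 = 258.3030

R$258.30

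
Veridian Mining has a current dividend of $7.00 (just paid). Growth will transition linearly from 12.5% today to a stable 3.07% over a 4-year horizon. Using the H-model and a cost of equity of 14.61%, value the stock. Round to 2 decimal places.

$73.96

H-model: P₀ = D₀[(1+g_L) + H(g_S−g_L)]/(r−g_L), with H = 4/2 = 2.
P₀ = 7.00 × [(1+0.0307) + 2×(0.125−0.0307)] / (0.1461−0.0307)
   = 7.00 × 1.2193 / 0.1154 = 73.9610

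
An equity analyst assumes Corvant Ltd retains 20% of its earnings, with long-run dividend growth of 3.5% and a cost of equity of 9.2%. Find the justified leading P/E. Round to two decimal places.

Payout ratio b = 1 − 0.20 = 0.80.
Justified leading P/E = b/(r−g) = 0.80/(0.092−0.035) = 14.0351

14.04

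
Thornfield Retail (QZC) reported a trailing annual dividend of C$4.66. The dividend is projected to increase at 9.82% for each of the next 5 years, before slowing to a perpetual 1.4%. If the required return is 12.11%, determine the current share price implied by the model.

C$61.70

Two-stage DDM. Project D₁…D_5 at 0.0982, terminal growth 0.014, discount at r = 0.1211.
D_1 = 5.1176
D_2 = 5.6202
D_3 = 6.1721
D_4 = 6.7782
D_5 = 7.4438
Terminal value at t=5: TV = D_6/(r−g) = 7.5480/(0.1211−0.014) = 70.4761
P₀ = 5.1176/(1+0.1211)^1 + 5.6202/(1+0.1211)^2 + 6.1721/(1+0.1211)^3 + 6.7782/(1+0.1211)^4 + 7.4438/(1+0.1211)^5 + 70.4761/(1+0.1211)^5 = 61.7047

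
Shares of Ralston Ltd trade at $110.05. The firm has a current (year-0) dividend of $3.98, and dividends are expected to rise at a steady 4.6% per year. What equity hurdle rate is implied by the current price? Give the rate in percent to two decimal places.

8.38%

Rearranging the constant-growth DDM: r = D₁/P₀ + g.
D₁ = 3.98 × (1 + 0.046) = 4.1631.
r = 4.1631 / 110.05 + 0.046 = 0.03783 + 0.046 = 0.08383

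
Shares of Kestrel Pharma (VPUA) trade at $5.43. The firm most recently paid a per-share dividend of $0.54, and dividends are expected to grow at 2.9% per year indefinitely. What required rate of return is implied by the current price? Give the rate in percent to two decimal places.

13.13%

Rearranging the constant-growth DDM: r = D₁/P₀ + g.
D₁ = 0.54 × (1 + 0.029) = 0.5557.
r = 0.5557 / 5.43 + 0.029 = 0.10233 + 0.029 = 0.13133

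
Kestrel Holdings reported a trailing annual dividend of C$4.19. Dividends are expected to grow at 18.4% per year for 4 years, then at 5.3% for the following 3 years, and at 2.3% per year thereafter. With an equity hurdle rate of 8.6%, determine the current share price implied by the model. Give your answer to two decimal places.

Three-stage DDM. Project D₁…D_7; terminal Gordon value at t=7 with g = 0.023; discount at r = 0.086.
D_1 = 4.9610
D_2 = 5.8738
D_3 = 6.9546
D_4 = 8.2342
D_5 = 8.6706
D_6 = 9.1301
D_7 = 9.6140
TV_7 = 9.8352/(0.086−0.023) = 156.1137
P₀ = Σ Dₜ/(1+r)ᵗ + TV_7/(1+r)^7 = 125.2253

C$125.23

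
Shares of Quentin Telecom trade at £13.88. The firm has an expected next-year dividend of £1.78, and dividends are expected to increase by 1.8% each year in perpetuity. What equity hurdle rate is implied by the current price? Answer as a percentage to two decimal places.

Rearranging the constant-growth DDM: r = D₁/P₀ + g.
r = 1.7800 / 13.88 + 0.018 = 0.12824 + 0.018 = 0.14624

14.62%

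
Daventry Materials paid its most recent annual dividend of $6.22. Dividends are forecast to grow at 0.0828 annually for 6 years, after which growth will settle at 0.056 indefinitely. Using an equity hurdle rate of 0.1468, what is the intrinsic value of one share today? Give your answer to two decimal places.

Two-stage DDM. Project D₁…D_6 at 0.0828, terminal growth 0.056, discount at r = 0.1468.
D_1 = 6.7350
D_2 = 7.2927
D_3 = 7.8965
D_4 = 8.5503
D_5 = 9.2583
D_6 = 10.0249
Terminal value at t=6: TV = D_7/(r−g) = 10.5863/(0.1468−0.056) = 116.5891
P₀ = 6.7350/(1+0.1468)^1 + 7.2927/(1+0.1468)^2 + 7.8965/(1+0.1468)^3 + 8.5503/(1+0.1468)^4 + 9.2583/(1+0.1468)^5 + 10.0249/(1+0.1468)^6 + 116.5891/(1+0.1468)^6 = 81.9263

$81.93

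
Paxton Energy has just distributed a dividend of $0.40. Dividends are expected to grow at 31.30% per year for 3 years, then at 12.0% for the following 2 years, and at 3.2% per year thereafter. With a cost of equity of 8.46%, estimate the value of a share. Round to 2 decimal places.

Three-stage DDM. Project D₁…D_5; terminal Gordon value at t=5 with g = 0.032; discount at r = 0.0846.
D_1 = 0.5252
D_2 = 0.6896
D_3 = 0.9054
D_4 = 1.0141
D_5 = 1.1358
TV_5 = 1.1721/(0.0846−0.032) = 22.2835
P₀ = Σ Dₜ/(1+r)ᵗ + TV_5/(1+r)^5 = 18.1166

$18.12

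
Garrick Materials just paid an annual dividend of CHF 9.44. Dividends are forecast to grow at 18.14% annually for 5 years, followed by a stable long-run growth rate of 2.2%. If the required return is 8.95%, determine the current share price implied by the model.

Two-stage DDM. Project D₁…D_5 at 0.1814, terminal growth 0.022, discount at r = 0.0895.
D_1 = 11.1524
D_2 = 13.1755
D_3 = 15.5655
D_4 = 18.3891
D_5 = 21.7249
Terminal value at t=5: TV = D_6/(r−g) = 22.2028/(0.0895−0.022) = 328.9304
P₀ = 11.1524/(1+0.0895)^1 + 13.1755/(1+0.0895)^2 + 15.5655/(1+0.0895)^3 + 18.3891/(1+0.0895)^4 + 21.7249/(1+0.0895)^5 + 328.9304/(1+0.0895)^5 = 274.8484

CHF 274.85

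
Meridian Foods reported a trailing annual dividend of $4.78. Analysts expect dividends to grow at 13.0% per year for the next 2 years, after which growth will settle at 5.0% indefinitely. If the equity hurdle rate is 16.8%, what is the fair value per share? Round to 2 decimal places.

Two-stage DDM. Project D₁…D_2 at 0.13, terminal growth 0.05, discount at r = 0.168.
D_1 = 5.4014
D_2 = 6.1036
Terminal value at t=2: TV = D_3/(r−g) = 6.4088/(0.168−0.05) = 54.3115
P₀ = 5.4014/(1+0.168)^1 + 6.1036/(1+0.168)^2 + 54.3115/(1+0.168)^2 = 48.9098

$48.91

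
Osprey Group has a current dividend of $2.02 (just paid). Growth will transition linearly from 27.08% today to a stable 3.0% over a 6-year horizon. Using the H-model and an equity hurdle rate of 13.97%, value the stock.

$32.27

H-model: P₀ = D₀[(1+g_L) + H(g_S−g_L)]/(r−g_L), with H = 6/2 = 3.
P₀ = 2.02 × [(1+0.03) + 3×(0.2708−0.03)] / (0.1397−0.03)
   = 2.02 × 1.7524 / 0.1097 = 32.2684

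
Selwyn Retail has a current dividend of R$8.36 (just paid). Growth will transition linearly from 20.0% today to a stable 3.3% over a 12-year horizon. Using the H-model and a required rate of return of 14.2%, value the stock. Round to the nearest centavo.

H-model: P₀ = D₀[(1+g_L) + H(g_S−g_L)]/(r−g_L), with H = 12/2 = 6.
P₀ = 8.36 × [(1+0.033) + 6×(0.2−0.033)] / (0.142−0.033)
   = 8.36 × 2.0350 / 0.109 = 156.0789

R$156.08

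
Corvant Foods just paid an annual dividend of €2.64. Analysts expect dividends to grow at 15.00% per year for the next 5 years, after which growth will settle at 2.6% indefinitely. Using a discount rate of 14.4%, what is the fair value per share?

Two-stage DDM. Project D₁…D_5 at 0.15, terminal growth 0.026, discount at r = 0.144.
D_1 = 3.0360
D_2 = 3.4914
D_3 = 4.0151
D_4 = 4.6174
D_5 = 5.3100
Terminal value at t=5: TV = D_6/(r−g) = 5.4480/(0.144−0.026) = 46.1699
P₀ = 3.0360/(1+0.144)^1 + 3.4914/(1+0.144)^2 + 4.0151/(1+0.144)^3 + 4.6174/(1+0.144)^4 + 5.3100/(1+0.144)^5 + 46.1699/(1+0.144)^5 = 36.9720

€36.97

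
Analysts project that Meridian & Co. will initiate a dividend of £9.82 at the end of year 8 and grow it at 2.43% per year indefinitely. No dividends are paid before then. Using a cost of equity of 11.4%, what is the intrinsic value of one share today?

Deferred-dividend DDM. At t=7 the remaining stream is a growing perpetuity with first payment D_8 = 9.82.
V_7 = D_8/(r−g) = 9.82/(0.114−0.0243) = 109.4760
P₀ = V_7/(1+r)^7 = 109.4760/(1+0.114)^7 = 51.4189

£51.42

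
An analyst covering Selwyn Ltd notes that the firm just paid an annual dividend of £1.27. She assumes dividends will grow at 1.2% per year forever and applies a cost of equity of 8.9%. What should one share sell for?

Gordon growth model: P₀ = D₁/(r − g). D₁ = 1.27 × (1 + 0.012) = 1.2852.
P₀ = 1.2852 / (0.089 − 0.012) = 1.2852 / 0.077 = 16.6914

£16.69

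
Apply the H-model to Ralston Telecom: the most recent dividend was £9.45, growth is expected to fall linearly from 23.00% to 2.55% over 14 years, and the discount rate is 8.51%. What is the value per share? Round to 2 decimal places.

H-model: P₀ = D₀[(1+g_L) + H(g_S−g_L)]/(r−g_L), with H = 14/2 = 7.
P₀ = 9.45 × [(1+0.0255) + 7×(0.23−0.0255)] / (0.0851−0.0255)
   = 9.45 × 2.4570 / 0.0596 = 389.5747

£389.57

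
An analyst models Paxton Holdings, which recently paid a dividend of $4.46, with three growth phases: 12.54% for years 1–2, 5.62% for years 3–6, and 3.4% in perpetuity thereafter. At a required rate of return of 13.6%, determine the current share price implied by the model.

$56.60

Three-stage DDM. Project D₁…D_6; terminal Gordon value at t=6 with g = 0.034; discount at r = 0.136.
D_1 = 5.0193
D_2 = 5.6487
D_3 = 5.9662
D_4 = 6.3015
D_5 = 6.6556
D_6 = 7.0296
TV_6 = 7.2687/(0.136−0.034) = 71.2613
P₀ = Σ Dₜ/(1+r)ᵗ + TV_6/(1+r)^6 = 56.5955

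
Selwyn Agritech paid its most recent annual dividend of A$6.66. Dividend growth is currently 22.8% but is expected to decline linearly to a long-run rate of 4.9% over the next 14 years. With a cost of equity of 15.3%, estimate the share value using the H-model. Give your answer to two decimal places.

H-model: P₀ = D₀[(1+g_L) + H(g_S−g_L)]/(r−g_L), with H = 14/2 = 7.
P₀ = 6.66 × [(1+0.049) + 7×(0.228−0.049)] / (0.153−0.049)
   = 6.66 × 2.3020 / 0.104 = 147.4165

A$147.42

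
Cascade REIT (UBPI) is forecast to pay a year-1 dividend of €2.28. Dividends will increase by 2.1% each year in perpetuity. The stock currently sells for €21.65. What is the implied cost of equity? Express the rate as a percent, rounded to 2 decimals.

Rearranging the constant-growth DDM: r = D₁/P₀ + g.
r = 2.2800 / 21.65 + 0.021 = 0.10531 + 0.021 = 0.12631

12.63%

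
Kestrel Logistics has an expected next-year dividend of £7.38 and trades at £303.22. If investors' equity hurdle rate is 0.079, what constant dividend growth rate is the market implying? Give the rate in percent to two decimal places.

5.47%

From P₀ = D₁/(r − g), the implied growth is g = r − D₁/P₀.
g = 0.079 − 7.38/303.22 = 0.079 − 0.02434 = 0.05466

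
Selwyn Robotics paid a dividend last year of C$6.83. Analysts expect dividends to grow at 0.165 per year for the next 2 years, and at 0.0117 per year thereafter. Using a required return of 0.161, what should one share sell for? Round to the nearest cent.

Two-stage DDM. Project D₁…D_2 at 0.165, terminal growth 0.0117, discount at r = 0.161.
D_1 = 7.9569
D_2 = 9.2698
Terminal value at t=2: TV = D_3/(r−g) = 9.3783/(0.161−0.0117) = 62.8152
P₀ = 7.9569/(1+0.161)^1 + 9.2698/(1+0.161)^2 + 62.8152/(1+0.161)^2 = 60.3322

C$60.33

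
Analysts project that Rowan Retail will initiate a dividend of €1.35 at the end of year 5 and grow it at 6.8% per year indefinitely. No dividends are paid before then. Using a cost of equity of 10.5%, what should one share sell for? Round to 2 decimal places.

Deferred-dividend DDM. At t=4 the remaining stream is a growing perpetuity with first payment D_5 = 1.35.
V_4 = D_5/(r−g) = 1.35/(0.105−0.068) = 36.4865
P₀ = V_4/(1+r)^4 = 36.4865/(1+0.105)^4 = 24.4728

€24.47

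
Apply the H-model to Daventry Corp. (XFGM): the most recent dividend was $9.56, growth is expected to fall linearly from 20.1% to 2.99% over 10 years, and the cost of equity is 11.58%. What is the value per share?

$209.83

H-model: P₀ = D₀[(1+g_L) + H(g_S−g_L)]/(r−g_L), with H = 10/2 = 5.
P₀ = 9.56 × [(1+0.0299) + 5×(0.201−0.0299)] / (0.1158−0.0299)
   = 9.56 × 1.8854 / 0.0859 = 209.8303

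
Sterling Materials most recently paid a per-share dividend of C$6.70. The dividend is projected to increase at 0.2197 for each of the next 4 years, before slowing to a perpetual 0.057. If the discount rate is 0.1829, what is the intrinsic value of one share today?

C$92.53

Two-stage DDM. Project D₁…D_4 at 0.2197, terminal growth 0.057, discount at r = 0.1829.
D_1 = 8.1720
D_2 = 9.9674
D_3 = 12.1572
D_4 = 14.8281
Terminal value at t=4: TV = D_5/(r−g) = 15.6734/(0.1829−0.057) = 124.4905
P₀ = 8.1720/(1+0.1829)^1 + 9.9674/(1+0.1829)^2 + 12.1572/(1+0.1829)^3 + 14.8281/(1+0.1829)^4 + 124.4905/(1+0.1829)^4 = 92.5337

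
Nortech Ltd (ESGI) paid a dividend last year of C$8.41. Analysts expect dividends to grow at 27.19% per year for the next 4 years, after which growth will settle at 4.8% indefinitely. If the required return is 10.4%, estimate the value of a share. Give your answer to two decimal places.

C$325.80

Two-stage DDM. Project D₁…D_4 at 0.2719, terminal growth 0.048, discount at r = 0.104.
D_1 = 10.6967
D_2 = 13.6051
D_3 = 17.3043
D_4 = 22.0094
Terminal value at t=4: TV = D_5/(r−g) = 23.0658/(0.104−0.048) = 411.8899
P₀ = 10.6967/(1+0.104)^1 + 13.6051/(1+0.104)^2 + 17.3043/(1+0.104)^3 + 22.0094/(1+0.104)^4 + 411.8899/(1+0.104)^4 = 325.7990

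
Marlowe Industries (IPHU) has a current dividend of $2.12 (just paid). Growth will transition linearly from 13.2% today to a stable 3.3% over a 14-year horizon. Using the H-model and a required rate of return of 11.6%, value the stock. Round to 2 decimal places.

H-model: P₀ = D₀[(1+g_L) + H(g_S−g_L)]/(r−g_L), with H = 14/2 = 7.
P₀ = 2.12 × [(1+0.033) + 7×(0.132−0.033)] / (0.116−0.033)
   = 2.12 × 1.7260 / 0.083 = 44.0858

$44.09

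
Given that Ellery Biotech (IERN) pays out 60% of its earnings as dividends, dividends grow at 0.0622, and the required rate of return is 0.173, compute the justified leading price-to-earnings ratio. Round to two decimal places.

5.42

Justified leading P/E = b/(r−g) = 0.60/(0.173−0.0622) = 5.4152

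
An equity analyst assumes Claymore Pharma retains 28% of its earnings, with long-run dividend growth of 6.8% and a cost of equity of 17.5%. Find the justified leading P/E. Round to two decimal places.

6.73

Payout ratio b = 1 − 0.28 = 0.72.
Justified leading P/E = b/(r−g) = 0.72/(0.175−0.068) = 6.7290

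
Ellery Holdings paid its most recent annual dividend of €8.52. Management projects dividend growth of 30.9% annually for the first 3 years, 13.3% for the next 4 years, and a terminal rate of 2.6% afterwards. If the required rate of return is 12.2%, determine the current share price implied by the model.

Three-stage DDM. Project D₁…D_7; terminal Gordon value at t=7 with g = 0.026; discount at r = 0.122.
D_1 = 11.1527
D_2 = 14.5989
D_3 = 19.1099
D_4 = 21.6515
D_5 = 24.5312
D_6 = 27.7938
D_7 = 31.4904
TV_7 = 32.3092/(0.122−0.026) = 336.5536
P₀ = Σ Dₜ/(1+r)ᵗ + TV_7/(1+r)^7 = 240.8737

€240.87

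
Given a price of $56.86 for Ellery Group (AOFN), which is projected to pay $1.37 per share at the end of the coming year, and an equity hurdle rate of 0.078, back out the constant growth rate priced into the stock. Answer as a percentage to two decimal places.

From P₀ = D₁/(r − g), the implied growth is g = r − D₁/P₀.
g = 0.078 − 1.37/56.86 = 0.078 − 0.02409 = 0.05391

5.39%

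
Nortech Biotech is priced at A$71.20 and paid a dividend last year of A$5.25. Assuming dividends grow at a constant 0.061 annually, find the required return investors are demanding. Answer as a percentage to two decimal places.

Rearranging the constant-growth DDM: r = D₁/P₀ + g.
D₁ = 5.25 × (1 + 0.061) = 5.5702.
r = 5.5702 / 71.20 + 0.061 = 0.07823 + 0.061 = 0.13923

13.92%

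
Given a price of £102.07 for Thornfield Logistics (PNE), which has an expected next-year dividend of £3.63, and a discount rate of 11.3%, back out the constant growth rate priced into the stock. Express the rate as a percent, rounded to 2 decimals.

7.74%

From P₀ = D₁/(r − g), the implied growth is g = r − D₁/P₀.
g = 0.113 − 3.63/102.07 = 0.113 − 0.03556 = 0.07744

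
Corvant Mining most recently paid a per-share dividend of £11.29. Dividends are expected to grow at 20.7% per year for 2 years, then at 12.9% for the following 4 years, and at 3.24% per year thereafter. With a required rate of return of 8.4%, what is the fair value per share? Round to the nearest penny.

Three-stage DDM. Project D₁…D_6; terminal Gordon value at t=6 with g = 0.0324; discount at r = 0.084.
D_1 = 13.6270
D_2 = 16.4478
D_3 = 18.5696
D_4 = 20.9651
D_5 = 23.6696
D_6 = 26.7229
TV_6 = 27.5888/(0.084−0.0324) = 534.6660
P₀ = Σ Dₜ/(1+r)ᵗ + TV_6/(1+r)^6 = 418.1545

£418.15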